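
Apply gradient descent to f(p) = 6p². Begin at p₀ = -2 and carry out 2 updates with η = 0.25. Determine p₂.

f′(p) = 12p
Step 1: f′(-2) = -24; p₁ = -2 − 0.25·(-24) = 4
Step 2: f′(4) = 48; p₂ = 4 − 0.25·48 = -8

-8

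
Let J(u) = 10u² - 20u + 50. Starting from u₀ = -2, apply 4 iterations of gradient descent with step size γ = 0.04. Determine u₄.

0.9952

J′(u) = 20u - 20
Step 1: J′(-2) = -60; u₁ = -2 − 0.04·(-60) = 0.4
Step 2: J′(0.4) = -12; u₂ = 0.4 − 0.04·(-12) = 0.88
Step 3: J′(0.88) = -2.4; u₃ = 0.88 − 0.04·(-2.4) = 0.976
Step 4: J′(0.976) = -0.48; u₄ = 0.976 − 0.04·(-0.48) = 0.9952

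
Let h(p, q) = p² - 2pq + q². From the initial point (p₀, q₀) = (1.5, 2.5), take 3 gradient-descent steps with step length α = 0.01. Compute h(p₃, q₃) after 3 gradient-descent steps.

0.782757789696

∇h = (2p - 2q, -2p + 2q)
Step 1: at (1.5, 2.5), ∇h = (-2, 2) → (1.5, 2.5) − 0.01·(-2, 2) = (1.52, 2.48)
Step 2: at (1.52, 2.48), ∇h = (-1.92, 1.92) → (1.52, 2.48) − 0.01·(-1.92, 1.92) = (1.5392, 2.4608)
Step 3: at (1.5392, 2.4608), ∇h = (-1.8432, 1.8432) → (1.5392, 2.4608) − 0.01·(-1.8432, 1.8432) = (1.557632, 2.442368)
h(1.557632, 2.442368) = 0.782757789696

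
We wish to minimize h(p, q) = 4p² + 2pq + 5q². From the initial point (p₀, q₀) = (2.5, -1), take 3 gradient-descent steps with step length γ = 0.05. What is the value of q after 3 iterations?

∇h = (8p + 2q, 2p + 10q)
Step 1: at (2.5, -1), ∇h = (18, -5) → (2.5, -1) − 0.05·(18, -5) = (1.6, -0.75)
Step 2: at (1.6, -0.75), ∇h = (11.3, -4.3) → (1.6, -0.75) − 0.05·(11.3, -4.3) = (1.035, -0.535)
Step 3: at (1.035, -0.535), ∇h = (7.21, -3.28) → (1.035, -0.535) − 0.05·(7.21, -3.28) = (0.6745, -0.371)
q = -0.371

-0.371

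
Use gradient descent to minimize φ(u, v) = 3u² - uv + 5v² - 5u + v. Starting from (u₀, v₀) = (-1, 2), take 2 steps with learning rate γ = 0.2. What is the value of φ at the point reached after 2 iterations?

32.888

∇φ = (6u - v - 5, -u + 10v + 1)
(u₁, v₁) = (-1, 2) − 0.2·(-13, 22) = (1.6, -2.4)
(u₂, v₂) = (1.6, -2.4) − 0.2·(7, -24.6) = (0.2, 2.52)
φ(0.2, 2.52) = 32.888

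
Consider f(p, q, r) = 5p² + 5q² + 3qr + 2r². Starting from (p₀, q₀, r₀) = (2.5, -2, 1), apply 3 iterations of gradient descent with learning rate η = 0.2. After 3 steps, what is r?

1.232

∇f = (10p, 10q + 3r, 3q + 4r)
(p₁, q₁, r₁) = (2.5, -2, 1) − 0.2·(25, -17, -2) = (-2.5, 1.4, 1.4)
(p₂, q₂, r₂) = (-2.5, 1.4, 1.4) − 0.2·(-25, 18.2, 9.8) = (2.5, -2.24, -0.56)
(p₃, q₃, r₃) = (2.5, -2.24, -0.56) − 0.2·(25, -24.08, -8.96) = (-2.5, 2.576, 1.232)
r = 1.232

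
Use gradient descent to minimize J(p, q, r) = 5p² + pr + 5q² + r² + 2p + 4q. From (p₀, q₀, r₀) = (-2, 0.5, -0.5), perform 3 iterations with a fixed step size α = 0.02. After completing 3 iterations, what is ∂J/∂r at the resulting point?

-1.795372

∇J = (10p + r + 2, 10q + 4, p + 2r)
Step 1: at (-2, 0.5, -0.5), ∇J = (-18.5, 9, -3) → (-2, 0.5, -0.5) − 0.02·(-18.5, 9, -3) = (-1.63, 0.32, -0.44)
Step 2: at (-1.63, 0.32, -0.44), ∇J = (-14.74, 7.2, -2.51) → (-1.63, 0.32, -0.44) − 0.02·(-14.74, 7.2, -2.51) = (-1.3352, 0.176, -0.3898)
Step 3: at (-1.3352, 0.176, -0.3898), ∇J = (-11.7418, 5.76, -2.1148) → (-1.3352, 0.176, -0.3898) − 0.02·(-11.7418, 5.76, -2.1148) = (-1.100364, 0.0608, -0.347504)
∂J/∂r at (-1.100364, 0.0608, -0.347504) = -1.795372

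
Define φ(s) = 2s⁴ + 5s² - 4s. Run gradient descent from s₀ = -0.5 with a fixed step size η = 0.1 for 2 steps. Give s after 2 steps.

φ′(s) = 8s³ + 10s - 4
s₁ = -0.5 − 0.1·(-10) = 0.5
s₂ = 0.5 − 0.1·2 = 0.3

0.3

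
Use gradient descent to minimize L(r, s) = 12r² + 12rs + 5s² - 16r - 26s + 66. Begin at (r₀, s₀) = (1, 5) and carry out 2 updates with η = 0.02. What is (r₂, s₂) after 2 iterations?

∇L = (24r + 12s - 16, 12r + 10s - 26)
(r₁, s₁) = (1, 5) − 0.02·(68, 36) = (-0.36, 4.28)
(r₂, s₂) = (-0.36, 4.28) − 0.02·(26.72, 12.48) = (-0.8944, 4.0304)

(-0.8944, 4.0304)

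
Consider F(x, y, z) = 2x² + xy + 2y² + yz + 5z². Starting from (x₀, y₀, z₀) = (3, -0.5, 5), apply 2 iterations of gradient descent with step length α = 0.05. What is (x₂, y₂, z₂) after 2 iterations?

(1.98, -0.8875, 1.3025)

∇F = (4x + y, x + 4y + z, y + 10z)
Step 1: at (3, -0.5, 5), ∇F = (11.5, 6, 49.5) → (3, -0.5, 5) − 0.05·(11.5, 6, 49.5) = (2.425, -0.8, 2.525)
Step 2: at (2.425, -0.8, 2.525), ∇F = (8.9, 1.75, 24.45) → (2.425, -0.8, 2.525) − 0.05·(8.9, 1.75, 24.45) = (1.98, -0.8875, 1.3025)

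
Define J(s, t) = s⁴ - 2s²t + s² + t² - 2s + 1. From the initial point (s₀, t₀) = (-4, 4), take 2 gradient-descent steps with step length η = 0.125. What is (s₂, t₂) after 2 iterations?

(-4707.2890625, 118.140625)

∇J = (4s³ - 4st + 2s - 2, -2s² + 2t)
(s₁, t₁) = (-4, 4) − 0.125·(-202, -24) = (21.25, 7)
(s₂, t₂) = (21.25, 7) − 0.125·(37828.3125, -889.125) = (-4707.2890625, 118.140625)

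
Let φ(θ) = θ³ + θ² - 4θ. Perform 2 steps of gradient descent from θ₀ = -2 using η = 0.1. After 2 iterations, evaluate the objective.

φ′(θ) = 3θ² + 2θ - 4
Step 1: φ′(-2) = 4; θ₁ = -2 − 0.1·4 = -2.4
Step 2: φ′(-2.4) = 8.48; θ₂ = -2.4 − 0.1·8.48 = -3.248
φ(-3.248) = -10.723284992

-10.723284992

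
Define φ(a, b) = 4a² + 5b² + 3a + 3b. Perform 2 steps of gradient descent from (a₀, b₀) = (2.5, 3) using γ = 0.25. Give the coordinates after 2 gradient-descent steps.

(2.5, 7.125)

∇φ = (8a + 3, 10b + 3)
(a₁, b₁) = (2.5, 3) − 0.25·(23, 33) = (-3.25, -5.25)
(a₂, b₂) = (-3.25, -5.25) − 0.25·(-23, -49.5) = (2.5, 7.125)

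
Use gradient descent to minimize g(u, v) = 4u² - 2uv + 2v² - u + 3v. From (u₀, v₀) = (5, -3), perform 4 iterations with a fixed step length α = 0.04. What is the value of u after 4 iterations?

∇g = (8u - 2v - 1, -2u + 4v + 3)
Step 1: at (5, -3), ∇g = (45, -19) → (5, -3) − 0.04·(45, -19) = (3.2, -2.24)
Step 2: at (3.2, -2.24), ∇g = (29.08, -12.36) → (3.2, -2.24) − 0.04·(29.08, -12.36) = (2.0368, -1.7456)
Step 3: at (2.0368, -1.7456), ∇g = (18.7856, -8.056) → (2.0368, -1.7456) − 0.04·(18.7856, -8.056) = (1.285376, -1.42336)
Step 4: at (1.285376, -1.42336), ∇g = (12.129728, -5.264192) → (1.285376, -1.42336) − 0.04·(12.129728, -5.264192) = (0.80018688, -1.21279232)
u = 0.80018688

0.80018688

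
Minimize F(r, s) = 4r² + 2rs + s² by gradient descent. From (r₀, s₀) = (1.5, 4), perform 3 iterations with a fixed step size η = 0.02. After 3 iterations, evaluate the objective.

16.104440590336

∇F = (8r + 2s, 2r + 2s)
(r₁, s₁) = (1.5, 4) − 0.02·(20, 11) = (1.1, 3.78)
(r₂, s₂) = (1.1, 3.78) − 0.02·(16.36, 9.76) = (0.7728, 3.5848)
(r₃, s₃) = (0.7728, 3.5848) − 0.02·(13.352, 8.7152) = (0.50576, 3.410496)
F(0.50576, 3.410496) = 16.104440590336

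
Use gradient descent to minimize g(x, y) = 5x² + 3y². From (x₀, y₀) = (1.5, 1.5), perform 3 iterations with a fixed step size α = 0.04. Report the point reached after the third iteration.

(0.324, 0.658464)

∇g = (10x, 6y)
(x₁, y₁) = (1.5, 1.5) − 0.04·(15, 9) = (0.9, 1.14)
(x₂, y₂) = (0.9, 1.14) − 0.04·(9, 6.84) = (0.54, 0.8664)
(x₃, y₃) = (0.54, 0.8664) − 0.04·(5.4, 5.1984) = (0.324, 0.658464)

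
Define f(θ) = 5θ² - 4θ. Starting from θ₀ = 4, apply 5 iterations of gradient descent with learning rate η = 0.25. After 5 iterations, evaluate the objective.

3735.89453125

f′(θ) = 10θ - 4
θ₁ = 4 − 0.25·36 = -5
θ₂ = -5 − 0.25·(-54) = 8.5
θ₃ = 8.5 − 0.25·81 = -11.75
θ₄ = -11.75 − 0.25·(-121.5) = 18.625
θ₅ = 18.625 − 0.25·182.25 = -26.9375
f(-26.9375) = 3735.89453125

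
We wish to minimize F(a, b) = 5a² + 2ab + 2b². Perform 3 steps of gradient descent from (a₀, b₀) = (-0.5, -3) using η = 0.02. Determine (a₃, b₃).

(0.008864, -2.304256)

∇F = (10a + 2b, 2a + 4b)
(a₁, b₁) = (-0.5, -3) − 0.02·(-11, -13) = (-0.28, -2.74)
(a₂, b₂) = (-0.28, -2.74) − 0.02·(-8.28, -11.52) = (-0.1144, -2.5096)
(a₃, b₃) = (-0.1144, -2.5096) − 0.02·(-6.1632, -10.2672) = (0.008864, -2.304256)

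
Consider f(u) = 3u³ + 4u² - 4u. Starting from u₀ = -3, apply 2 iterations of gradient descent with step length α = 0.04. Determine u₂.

f′(u) = 9u² + 8u - 4
u₁ = -3 − 0.04·53 = -5.12
u₂ = -5.12 − 0.04·190.9696 = -12.758784

-12.758784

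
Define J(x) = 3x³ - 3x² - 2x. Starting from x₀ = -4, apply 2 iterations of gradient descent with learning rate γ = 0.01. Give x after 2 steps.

-8.862804

J′(x) = 9x² - 6x - 2
Step 1: J′(-4) = 166; x₁ = -4 − 0.01·166 = -5.66
Step 2: J′(-5.66) = 320.2804; x₂ = -5.66 − 0.01·320.2804 = -8.862804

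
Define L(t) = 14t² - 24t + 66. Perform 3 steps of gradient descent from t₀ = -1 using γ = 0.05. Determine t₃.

0.976

L′(t) = 28t - 24
t₁ = -1 − 0.05·(-52) = 1.6
t₂ = 1.6 − 0.05·20.8 = 0.56
t₃ = 0.56 − 0.05·(-8.32) = 0.976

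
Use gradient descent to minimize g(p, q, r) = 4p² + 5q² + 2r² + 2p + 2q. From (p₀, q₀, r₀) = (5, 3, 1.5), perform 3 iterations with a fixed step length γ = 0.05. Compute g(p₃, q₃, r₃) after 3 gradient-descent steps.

6.673472

∇g = (8p + 2, 10q + 2, 4r)
(p₁, q₁, r₁) = (5, 3, 1.5) − 0.05·(42, 32, 6) = (2.9, 1.4, 1.2)
(p₂, q₂, r₂) = (2.9, 1.4, 1.2) − 0.05·(25.2, 16, 4.8) = (1.64, 0.6, 0.96)
(p₃, q₃, r₃) = (1.64, 0.6, 0.96) − 0.05·(15.12, 8, 3.84) = (0.884, 0.2, 0.768)
g(0.884, 0.2, 0.768) = 6.673472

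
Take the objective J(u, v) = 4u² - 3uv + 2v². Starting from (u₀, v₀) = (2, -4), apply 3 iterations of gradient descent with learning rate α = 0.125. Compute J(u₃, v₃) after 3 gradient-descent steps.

∇J = (8u - 3v, -3u + 4v)
(u₁, v₁) = (2, -4) − 0.125·(28, -22) = (-1.5, -1.25)
(u₂, v₂) = (-1.5, -1.25) − 0.125·(-8.25, -0.5) = (-0.46875, -1.1875)
(u₃, v₃) = (-0.46875, -1.1875) − 0.125·(-0.1875, -3.34375) = (-0.4453125, -0.76953125)
J(-0.4453125, -0.76953125) = 0.94952392578125

0.94952392578125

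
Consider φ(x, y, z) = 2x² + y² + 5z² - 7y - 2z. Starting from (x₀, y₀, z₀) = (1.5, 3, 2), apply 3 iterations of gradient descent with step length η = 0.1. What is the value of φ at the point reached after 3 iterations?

-12.174512

∇φ = (4x, 2y - 7, 10z - 2)
Step 1: at (1.5, 3, 2), ∇φ = (6, -1, 18) → (1.5, 3, 2) − 0.1·(6, -1, 18) = (0.9, 3.1, 0.2)
Step 2: at (0.9, 3.1, 0.2), ∇φ = (3.6, -0.8, 0) → (0.9, 3.1, 0.2) − 0.1·(3.6, -0.8, 0) = (0.54, 3.18, 0.2)
Step 3: at (0.54, 3.18, 0.2), ∇φ = (2.16, -0.64, 0) → (0.54, 3.18, 0.2) − 0.1·(2.16, -0.64, 0) = (0.324, 3.244, 0.2)
φ(0.324, 3.244, 0.2) = -12.174512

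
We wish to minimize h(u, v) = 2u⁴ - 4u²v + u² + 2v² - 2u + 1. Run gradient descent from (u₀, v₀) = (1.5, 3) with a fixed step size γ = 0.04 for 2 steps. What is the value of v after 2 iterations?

∇h = (8u³ - 8uv + 2u - 2, -4u² + 4v)
(u₁, v₁) = (1.5, 3) − 0.04·(-8, 3) = (1.82, 2.88)
(u₂, v₂) = (1.82, 2.88) − 0.04·(7.935744, -1.7296) = (1.50257024, 2.949184)
v = 2.949184

2.949184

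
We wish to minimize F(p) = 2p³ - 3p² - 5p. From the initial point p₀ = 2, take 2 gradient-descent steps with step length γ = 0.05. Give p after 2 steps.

1.57825

F′(p) = 6p² - 6p - 5
Step 1: F′(2) = 7; p₁ = 2 − 0.05·7 = 1.65
Step 2: F′(1.65) = 1.435; p₂ = 1.65 − 0.05·1.435 = 1.57825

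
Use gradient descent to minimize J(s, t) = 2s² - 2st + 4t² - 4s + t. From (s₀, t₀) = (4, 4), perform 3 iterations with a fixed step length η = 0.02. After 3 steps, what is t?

∇J = (4s - 2t - 4, -2s + 8t + 1)
(s₁, t₁) = (4, 4) − 0.02·(4, 25) = (3.92, 3.5)
(s₂, t₂) = (3.92, 3.5) − 0.02·(4.68, 21.16) = (3.8264, 3.0768)
(s₃, t₃) = (3.8264, 3.0768) − 0.02·(5.152, 17.9616) = (3.72336, 2.717568)
t = 2.717568

2.717568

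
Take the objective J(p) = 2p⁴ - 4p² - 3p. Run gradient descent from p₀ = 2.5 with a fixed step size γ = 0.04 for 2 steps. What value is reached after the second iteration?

-0.70342016

J′(p) = 8p³ - 8p - 3
Step 1: J′(2.5) = 102; p₁ = 2.5 − 0.04·102 = -1.58
Step 2: J′(-1.58) = -21.914496; p₂ = -1.58 − 0.04·(-21.914496) = -0.70342016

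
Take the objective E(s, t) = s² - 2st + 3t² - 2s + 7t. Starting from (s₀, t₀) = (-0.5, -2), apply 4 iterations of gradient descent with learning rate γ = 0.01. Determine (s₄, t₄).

(-0.53428304, -1.854908)

∇E = (2s - 2t - 2, -2s + 6t + 7)
Step 1: at (-0.5, -2), ∇E = (1, -4) → (-0.5, -2) − 0.01·(1, -4) = (-0.51, -1.96)
Step 2: at (-0.51, -1.96), ∇E = (0.9, -3.74) → (-0.51, -1.96) − 0.01·(0.9, -3.74) = (-0.519, -1.9226)
Step 3: at (-0.519, -1.9226), ∇E = (0.8072, -3.4976) → (-0.519, -1.9226) − 0.01·(0.8072, -3.4976) = (-0.527072, -1.887624)
Step 4: at (-0.527072, -1.887624), ∇E = (0.721104, -3.2716) → (-0.527072, -1.887624) − 0.01·(0.721104, -3.2716) = (-0.53428304, -1.854908)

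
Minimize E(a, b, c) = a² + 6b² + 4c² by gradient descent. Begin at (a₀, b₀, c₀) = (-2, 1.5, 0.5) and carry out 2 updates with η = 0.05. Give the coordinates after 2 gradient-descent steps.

(-1.62, 0.24, 0.18)

∇E = (2a, 12b, 8c)
Step 1: at (-2, 1.5, 0.5), ∇E = (-4, 18, 4) → (-2, 1.5, 0.5) − 0.05·(-4, 18, 4) = (-1.8, 0.6, 0.3)
Step 2: at (-1.8, 0.6, 0.3), ∇E = (-3.6, 7.2, 2.4) → (-1.8, 0.6, 0.3) − 0.05·(-3.6, 7.2, 2.4) = (-1.62, 0.24, 0.18)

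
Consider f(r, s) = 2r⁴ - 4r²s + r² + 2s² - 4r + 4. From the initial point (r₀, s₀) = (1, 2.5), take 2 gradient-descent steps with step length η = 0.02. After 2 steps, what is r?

1.46067968

∇f = (8r³ - 8rs + 2r - 4, -4r² + 4s)
(r₁, s₁) = (1, 2.5) − 0.02·(-14, 6) = (1.28, 2.38)
(r₂, s₂) = (1.28, 2.38) − 0.02·(-9.033984, 2.9664) = (1.46067968, 2.320672)
r = 1.46067968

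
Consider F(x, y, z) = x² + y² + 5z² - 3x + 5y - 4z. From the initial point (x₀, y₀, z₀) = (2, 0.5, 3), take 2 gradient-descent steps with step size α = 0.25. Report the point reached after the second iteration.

(1.625, -1.75, 6.25)

∇F = (2x - 3, 2y + 5, 10z - 4)
Step 1: at (2, 0.5, 3), ∇F = (1, 6, 26) → (2, 0.5, 3) − 0.25·(1, 6, 26) = (1.75, -1, -3.5)
Step 2: at (1.75, -1, -3.5), ∇F = (0.5, 3, -39) → (1.75, -1, -3.5) − 0.25·(0.5, 3, -39) = (1.625, -1.75, 6.25)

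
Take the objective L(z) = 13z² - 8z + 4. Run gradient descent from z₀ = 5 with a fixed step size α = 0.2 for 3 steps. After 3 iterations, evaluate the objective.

1571132.547648

L′(z) = 26z - 8
Step 1: L′(5) = 122; z₁ = 5 − 0.2·122 = -19.4
Step 2: L′(-19.4) = -512.4; z₂ = -19.4 − 0.2·(-512.4) = 83.08
Step 3: L′(83.08) = 2152.08; z₃ = 83.08 − 0.2·2152.08 = -347.336
L(-347.336) = 1571132.547648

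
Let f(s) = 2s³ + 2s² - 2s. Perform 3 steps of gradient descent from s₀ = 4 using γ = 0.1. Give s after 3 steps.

f′(s) = 6s² + 4s - 2
s₁ = 4 − 0.1·110 = -7
s₂ = -7 − 0.1·264 = -33.4
s₃ = -33.4 − 0.1·6557.76 = -689.176

-689.176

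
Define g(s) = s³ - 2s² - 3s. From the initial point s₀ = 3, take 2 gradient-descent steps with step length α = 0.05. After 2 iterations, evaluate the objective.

g′(s) = 3s² - 4s - 3
Step 1: g′(3) = 12; s₁ = 3 − 0.05·12 = 2.4
Step 2: g′(2.4) = 4.68; s₂ = 2.4 − 0.05·4.68 = 2.166
g(2.166) = -5.719201704

-5.719201704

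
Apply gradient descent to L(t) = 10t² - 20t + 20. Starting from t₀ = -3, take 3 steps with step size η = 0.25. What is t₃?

257

L′(t) = 20t - 20
Step 1: L′(-3) = -80; t₁ = -3 − 0.25·(-80) = 17
Step 2: L′(17) = 320; t₂ = 17 − 0.25·320 = -63
Step 3: L′(-63) = -1280; t₃ = -63 − 0.25·(-1280) = 257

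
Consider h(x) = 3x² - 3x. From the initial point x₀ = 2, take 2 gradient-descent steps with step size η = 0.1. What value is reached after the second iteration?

h′(x) = 6x - 3
x₁ = 2 − 0.1·9 = 1.1
x₂ = 1.1 − 0.1·3.6 = 0.74

0.74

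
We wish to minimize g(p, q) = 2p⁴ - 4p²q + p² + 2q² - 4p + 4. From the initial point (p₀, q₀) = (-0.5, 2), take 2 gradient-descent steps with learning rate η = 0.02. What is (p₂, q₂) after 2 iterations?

∇g = (8p³ - 8pq + 2p - 4, -4p² + 4q)
(p₁, q₁) = (-0.5, 2) − 0.02·(2, 7) = (-0.54, 1.86)
(p₂, q₂) = (-0.54, 1.86) − 0.02·(1.695488, 6.2736) = (-0.57390976, 1.734528)

(-0.57390976, 1.734528)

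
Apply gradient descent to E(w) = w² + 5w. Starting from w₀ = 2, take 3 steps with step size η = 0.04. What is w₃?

1.004096

E′(w) = 2w + 5
Step 1: E′(2) = 9; w₁ = 2 − 0.04·9 = 1.64
Step 2: E′(1.64) = 8.28; w₂ = 1.64 − 0.04·8.28 = 1.3088
Step 3: E′(1.3088) = 7.6176; w₃ = 1.3088 − 0.04·7.6176 = 1.004096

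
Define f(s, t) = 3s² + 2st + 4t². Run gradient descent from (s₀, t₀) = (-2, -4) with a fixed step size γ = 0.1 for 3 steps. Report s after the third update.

0.048

∇f = (6s + 2t, 2s + 8t)
Step 1: at (-2, -4), ∇f = (-20, -36) → (-2, -4) − 0.1·(-20, -36) = (0, -0.4)
Step 2: at (0, -0.4), ∇f = (-0.8, -3.2) → (0, -0.4) − 0.1·(-0.8, -3.2) = (0.08, -0.08)
Step 3: at (0.08, -0.08), ∇f = (0.32, -0.48) → (0.08, -0.08) − 0.1·(0.32, -0.48) = (0.048, -0.032)
s = 0.048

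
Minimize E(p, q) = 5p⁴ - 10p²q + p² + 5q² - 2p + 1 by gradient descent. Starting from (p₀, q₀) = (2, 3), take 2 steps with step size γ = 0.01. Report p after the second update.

∇E = (20p³ - 20pq + 2p - 2, -10p² + 10q)
(p₁, q₁) = (2, 3) − 0.01·(42, -10) = (1.58, 3.1)
(p₂, q₂) = (1.58, 3.1) − 0.01·(-17.91376, 6.036) = (1.7591376, 3.03964)
p = 1.7591376

1.7591376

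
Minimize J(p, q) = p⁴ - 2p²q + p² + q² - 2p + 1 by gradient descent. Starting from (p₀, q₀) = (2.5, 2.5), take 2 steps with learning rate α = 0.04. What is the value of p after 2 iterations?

1.17480448

∇J = (4p³ - 4pq + 2p - 2, -2p² + 2q)
(p₁, q₁) = (2.5, 2.5) − 0.04·(40.5, -7.5) = (0.88, 2.8)
(p₂, q₂) = (0.88, 2.8) − 0.04·(-7.370112, 4.0512) = (1.17480448, 2.637952)
p = 1.17480448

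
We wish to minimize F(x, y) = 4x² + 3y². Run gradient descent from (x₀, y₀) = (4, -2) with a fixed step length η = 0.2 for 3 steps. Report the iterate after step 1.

(-2.4, 0.4)

∇F = (8x, 6y)
Step 1: at (4, -2), ∇F = (32, -12) → (4, -2) − 0.2·(32, -12) = (-2.4, 0.4)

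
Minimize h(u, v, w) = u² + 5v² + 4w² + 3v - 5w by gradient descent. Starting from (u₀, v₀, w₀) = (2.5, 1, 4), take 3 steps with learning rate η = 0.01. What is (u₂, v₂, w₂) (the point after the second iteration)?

∇h = (2u, 10v + 3, 8w - 5)
Step 1: at (2.5, 1, 4), ∇h = (5, 13, 27) → (2.5, 1, 4) − 0.01·(5, 13, 27) = (2.45, 0.87, 3.73)
Step 2: at (2.45, 0.87, 3.73), ∇h = (4.9, 11.7, 24.84) → (2.45, 0.87, 3.73) − 0.01·(4.9, 11.7, 24.84) = (2.401, 0.753, 3.4816)

(2.401, 0.753, 3.4816)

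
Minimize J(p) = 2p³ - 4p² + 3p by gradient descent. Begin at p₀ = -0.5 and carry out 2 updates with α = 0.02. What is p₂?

J′(p) = 6p² - 8p + 3
Step 1: J′(-0.5) = 8.5; p₁ = -0.5 − 0.02·8.5 = -0.67
Step 2: J′(-0.67) = 11.0534; p₂ = -0.67 − 0.02·11.0534 = -0.891068

-0.891068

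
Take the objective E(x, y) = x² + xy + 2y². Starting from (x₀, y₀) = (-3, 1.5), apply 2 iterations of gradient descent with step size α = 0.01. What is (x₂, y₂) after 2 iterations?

(-2.9106, 1.44075)

∇E = (2x + y, x + 4y)
(x₁, y₁) = (-3, 1.5) − 0.01·(-4.5, 3) = (-2.955, 1.47)
(x₂, y₂) = (-2.955, 1.47) − 0.01·(-4.44, 2.925) = (-2.9106, 1.44075)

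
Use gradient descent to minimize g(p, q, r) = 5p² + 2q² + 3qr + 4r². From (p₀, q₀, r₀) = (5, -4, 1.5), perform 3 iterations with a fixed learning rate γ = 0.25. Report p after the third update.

-16.875

∇g = (10p, 4q + 3r, 3q + 8r)
Step 1: at (5, -4, 1.5), ∇g = (50, -11.5, 0) → (5, -4, 1.5) − 0.25·(50, -11.5, 0) = (-7.5, -1.125, 1.5)
Step 2: at (-7.5, -1.125, 1.5), ∇g = (-75, 0, 8.625) → (-7.5, -1.125, 1.5) − 0.25·(-75, 0, 8.625) = (11.25, -1.125, -0.65625)
Step 3: at (11.25, -1.125, -0.65625), ∇g = (112.5, -6.46875, -8.625) → (11.25, -1.125, -0.65625) − 0.25·(112.5, -6.46875, -8.625) = (-16.875, 0.4921875, 1.5)
p = -16.875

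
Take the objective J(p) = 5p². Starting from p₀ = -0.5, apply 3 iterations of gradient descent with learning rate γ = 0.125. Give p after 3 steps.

0.0078125

J′(p) = 10p
Step 1: J′(-0.5) = -5; p₁ = -0.5 − 0.125·(-5) = 0.125
Step 2: J′(0.125) = 1.25; p₂ = 0.125 − 0.125·1.25 = -0.03125
Step 3: J′(-0.03125) = -0.3125; p₃ = -0.03125 − 0.125·(-0.3125) = 0.0078125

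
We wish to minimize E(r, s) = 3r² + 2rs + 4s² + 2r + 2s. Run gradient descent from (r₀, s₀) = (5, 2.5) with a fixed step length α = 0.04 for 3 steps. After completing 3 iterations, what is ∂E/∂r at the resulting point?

∇E = (6r + 2s + 2, 2r + 8s + 2)
Step 1: at (5, 2.5), ∇E = (37, 32) → (5, 2.5) − 0.04·(37, 32) = (3.52, 1.22)
Step 2: at (3.52, 1.22), ∇E = (25.56, 18.8) → (3.52, 1.22) − 0.04·(25.56, 18.8) = (2.4976, 0.468)
Step 3: at (2.4976, 0.468), ∇E = (17.9216, 10.7392) → (2.4976, 0.468) − 0.04·(17.9216, 10.7392) = (1.780736, 0.038432)
∂E/∂r at (1.780736, 0.038432) = 12.76128

12.76128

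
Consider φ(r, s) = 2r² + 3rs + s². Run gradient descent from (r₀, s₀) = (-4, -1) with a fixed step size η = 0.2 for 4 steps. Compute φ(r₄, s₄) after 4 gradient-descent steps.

∇φ = (4r + 3s, 3r + 2s)
Step 1: at (-4, -1), ∇φ = (-19, -14) → (-4, -1) − 0.2·(-19, -14) = (-0.2, 1.8)
Step 2: at (-0.2, 1.8), ∇φ = (4.6, 3) → (-0.2, 1.8) − 0.2·(4.6, 3) = (-1.12, 1.2)
Step 3: at (-1.12, 1.2), ∇φ = (-0.88, -0.96) → (-1.12, 1.2) − 0.2·(-0.88, -0.96) = (-0.944, 1.392)
Step 4: at (-0.944, 1.392), ∇φ = (0.4, -0.048) → (-0.944, 1.392) − 0.2·(0.4, -0.048) = (-1.024, 1.4016)
φ(-1.024, 1.4016) = -0.24408064

-0.24408064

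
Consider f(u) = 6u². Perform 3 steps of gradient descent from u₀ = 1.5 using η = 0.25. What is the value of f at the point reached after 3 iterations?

864

f′(u) = 12u
Step 1: f′(1.5) = 18; u₁ = 1.5 − 0.25·18 = -3
Step 2: f′(-3) = -36; u₂ = -3 − 0.25·(-36) = 6
Step 3: f′(6) = 72; u₃ = 6 − 0.25·72 = -12
f(-12) = 864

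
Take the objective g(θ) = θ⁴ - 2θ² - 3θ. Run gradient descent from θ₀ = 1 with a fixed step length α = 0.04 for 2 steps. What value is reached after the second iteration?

g′(θ) = 4θ³ - 4θ - 3
θ₁ = 1 − 0.04·(-3) = 1.12
θ₂ = 1.12 − 0.04·(-1.860288) = 1.19441152

1.19441152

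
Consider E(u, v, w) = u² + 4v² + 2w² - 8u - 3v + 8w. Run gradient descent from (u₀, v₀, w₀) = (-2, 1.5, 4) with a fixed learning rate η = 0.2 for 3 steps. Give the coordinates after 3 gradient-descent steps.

∇E = (2u - 8, 8v - 3, 4w + 8)
(u₁, v₁, w₁) = (-2, 1.5, 4) − 0.2·(-12, 9, 24) = (0.4, -0.3, -0.8)
(u₂, v₂, w₂) = (0.4, -0.3, -0.8) − 0.2·(-7.2, -5.4, 4.8) = (1.84, 0.78, -1.76)
(u₃, v₃, w₃) = (1.84, 0.78, -1.76) − 0.2·(-4.32, 3.24, 0.96) = (2.704, 0.132, -1.952)

(2.704, 0.132, -1.952)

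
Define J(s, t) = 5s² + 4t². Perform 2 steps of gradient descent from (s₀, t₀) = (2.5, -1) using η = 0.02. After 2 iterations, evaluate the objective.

14.79148544

∇J = (10s, 8t)
Step 1: at (2.5, -1), ∇J = (25, -8) → (2.5, -1) − 0.02·(25, -8) = (2, -0.84)
Step 2: at (2, -0.84), ∇J = (20, -6.72) → (2, -0.84) − 0.02·(20, -6.72) = (1.6, -0.7056)
J(1.6, -0.7056) = 14.79148544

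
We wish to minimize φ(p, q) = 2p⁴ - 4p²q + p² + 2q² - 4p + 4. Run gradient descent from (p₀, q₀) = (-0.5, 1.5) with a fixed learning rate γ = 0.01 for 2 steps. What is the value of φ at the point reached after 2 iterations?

∇φ = (8p³ - 8pq + 2p - 4, -4p² + 4q)
Step 1: at (-0.5, 1.5), ∇φ = (0, 5) → (-0.5, 1.5) − 0.01·(0, 5) = (-0.5, 1.45)
Step 2: at (-0.5, 1.45), ∇φ = (-0.2, 4.8) → (-0.5, 1.45) − 0.01·(-0.2, 4.8) = (-0.498, 1.402)
φ(-0.498, 1.402) = 8.903417536032

8.903417536032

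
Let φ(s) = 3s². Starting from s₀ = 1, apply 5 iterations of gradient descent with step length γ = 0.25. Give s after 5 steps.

φ′(s) = 6s
Step 1: φ′(1) = 6; s₁ = 1 − 0.25·6 = -0.5
Step 2: φ′(-0.5) = -3; s₂ = -0.5 − 0.25·(-3) = 0.25
Step 3: φ′(0.25) = 1.5; s₃ = 0.25 − 0.25·1.5 = -0.125
Step 4: φ′(-0.125) = -0.75; s₄ = -0.125 − 0.25·(-0.75) = 0.0625
Step 5: φ′(0.0625) = 0.375; s₅ = 0.0625 − 0.25·0.375 = -0.03125

-0.03125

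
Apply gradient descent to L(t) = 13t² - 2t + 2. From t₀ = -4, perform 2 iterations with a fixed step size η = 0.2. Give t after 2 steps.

-71.84

L′(t) = 26t - 2
t₁ = -4 − 0.2·(-106) = 17.2
t₂ = 17.2 − 0.2·445.2 = -71.84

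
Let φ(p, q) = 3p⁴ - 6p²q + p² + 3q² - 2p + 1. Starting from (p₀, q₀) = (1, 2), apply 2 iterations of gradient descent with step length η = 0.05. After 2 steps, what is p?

0.7144

∇φ = (12p³ - 12pq + 2p - 2, -6p² + 6q)
Step 1: at (1, 2), ∇φ = (-12, 6) → (1, 2) − 0.05·(-12, 6) = (1.6, 1.7)
Step 2: at (1.6, 1.7), ∇φ = (17.712, -5.16) → (1.6, 1.7) − 0.05·(17.712, -5.16) = (0.7144, 1.958)
p = 0.7144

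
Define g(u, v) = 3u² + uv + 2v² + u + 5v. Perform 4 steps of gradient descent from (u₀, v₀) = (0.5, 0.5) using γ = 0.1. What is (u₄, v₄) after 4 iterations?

(-0.03385, -1.02685)

∇g = (6u + v + 1, u + 4v + 5)
Step 1: at (0.5, 0.5), ∇g = (4.5, 7.5) → (0.5, 0.5) − 0.1·(4.5, 7.5) = (0.05, -0.25)
Step 2: at (0.05, -0.25), ∇g = (1.05, 4.05) → (0.05, -0.25) − 0.1·(1.05, 4.05) = (-0.055, -0.655)
Step 3: at (-0.055, -0.655), ∇g = (0.015, 2.325) → (-0.055, -0.655) − 0.1·(0.015, 2.325) = (-0.0565, -0.8875)
Step 4: at (-0.0565, -0.8875), ∇g = (-0.2265, 1.3935) → (-0.0565, -0.8875) − 0.1·(-0.2265, 1.3935) = (-0.03385, -1.02685)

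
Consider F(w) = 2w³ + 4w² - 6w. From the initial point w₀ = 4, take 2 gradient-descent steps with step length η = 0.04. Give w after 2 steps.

-0.544256

F′(w) = 6w² + 8w - 6
Step 1: F′(4) = 122; w₁ = 4 − 0.04·122 = -0.88
Step 2: F′(-0.88) = -8.3936; w₂ = -0.88 − 0.04·(-8.3936) = -0.544256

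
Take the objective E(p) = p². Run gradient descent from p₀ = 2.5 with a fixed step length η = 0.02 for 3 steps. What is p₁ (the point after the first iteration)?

E′(p) = 2p
Step 1: E′(2.5) = 5; p₁ = 2.5 − 0.02·5 = 2.4

2.4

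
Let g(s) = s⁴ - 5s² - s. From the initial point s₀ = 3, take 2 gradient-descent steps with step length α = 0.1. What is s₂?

32.2292

g′(s) = 4s³ - 10s - 1
Step 1: g′(3) = 77; s₁ = 3 − 0.1·77 = -4.7
Step 2: g′(-4.7) = -369.292; s₂ = -4.7 − 0.1·(-369.292) = 32.2292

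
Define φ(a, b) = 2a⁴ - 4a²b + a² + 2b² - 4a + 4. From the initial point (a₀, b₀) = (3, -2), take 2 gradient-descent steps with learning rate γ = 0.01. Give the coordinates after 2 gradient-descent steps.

∇φ = (8a³ - 8ab + 2a - 4, -4a² + 4b)
Step 1: at (3, -2), ∇φ = (266, -44) → (3, -2) − 0.01·(266, -44) = (0.34, -1.56)
Step 2: at (0.34, -1.56), ∇φ = (1.237632, -6.7024) → (0.34, -1.56) − 0.01·(1.237632, -6.7024) = (0.32762368, -1.492976)

(0.32762368, -1.492976)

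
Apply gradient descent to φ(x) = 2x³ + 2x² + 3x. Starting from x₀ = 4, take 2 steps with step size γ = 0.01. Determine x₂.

2.21865

φ′(x) = 6x² + 4x + 3
Step 1: φ′(4) = 115; x₁ = 4 − 0.01·115 = 2.85
Step 2: φ′(2.85) = 63.135; x₂ = 2.85 − 0.01·63.135 = 2.21865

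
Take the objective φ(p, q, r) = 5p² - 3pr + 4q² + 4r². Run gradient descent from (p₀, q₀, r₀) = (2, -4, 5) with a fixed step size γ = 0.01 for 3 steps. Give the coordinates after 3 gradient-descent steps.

(1.835691, -3.114752, 4.054888)

∇φ = (10p - 3r, 8q, -3p + 8r)
(p₁, q₁, r₁) = (2, -4, 5) − 0.01·(5, -32, 34) = (1.95, -3.68, 4.66)
(p₂, q₂, r₂) = (1.95, -3.68, 4.66) − 0.01·(5.52, -29.44, 31.43) = (1.8948, -3.3856, 4.3457)
(p₃, q₃, r₃) = (1.8948, -3.3856, 4.3457) − 0.01·(5.9109, -27.0848, 29.0812) = (1.835691, -3.114752, 4.054888)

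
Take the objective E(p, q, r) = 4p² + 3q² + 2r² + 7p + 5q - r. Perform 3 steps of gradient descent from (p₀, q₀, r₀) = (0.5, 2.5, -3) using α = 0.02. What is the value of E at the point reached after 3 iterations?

∇E = (8p + 7, 6q + 5, 4r - 1)
Step 1: at (0.5, 2.5, -3), ∇E = (11, 20, -13) → (0.5, 2.5, -3) − 0.02·(11, 20, -13) = (0.28, 2.1, -2.74)
Step 2: at (0.28, 2.1, -2.74), ∇E = (9.24, 17.6, -11.96) → (0.28, 2.1, -2.74) − 0.02·(9.24, 17.6, -11.96) = (0.0952, 1.748, -2.5008)
Step 3: at (0.0952, 1.748, -2.5008), ∇E = (7.7616, 15.488, -11.0032) → (0.0952, 1.748, -2.5008) − 0.02·(7.7616, 15.488, -11.0032) = (-0.060032, 1.43824, -2.280736)
E(-0.060032, 1.43824, -2.280736) = 25.675243660288

25.675243660288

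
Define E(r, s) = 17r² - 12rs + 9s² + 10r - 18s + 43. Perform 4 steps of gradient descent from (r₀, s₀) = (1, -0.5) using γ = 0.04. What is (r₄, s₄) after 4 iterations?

∇E = (34r - 12s + 10, -12r + 18s - 18)
Step 1: at (1, -0.5), ∇E = (50, -39) → (1, -0.5) − 0.04·(50, -39) = (-1, 1.06)
Step 2: at (-1, 1.06), ∇E = (-36.72, 13.08) → (-1, 1.06) − 0.04·(-36.72, 13.08) = (0.4688, 0.5368)
Step 3: at (0.4688, 0.5368), ∇E = (19.4976, -13.9632) → (0.4688, 0.5368) − 0.04·(19.4976, -13.9632) = (-0.311104, 1.095328)
Step 4: at (-0.311104, 1.095328), ∇E = (-13.721472, 5.449152) → (-0.311104, 1.095328) − 0.04·(-13.721472, 5.449152) = (0.23775488, 0.87736192)

(0.23775488, 0.87736192)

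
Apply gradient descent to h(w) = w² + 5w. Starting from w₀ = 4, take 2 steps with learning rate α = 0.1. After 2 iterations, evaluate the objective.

h′(w) = 2w + 5
Step 1: h′(4) = 13; w₁ = 4 − 0.1·13 = 2.7
Step 2: h′(2.7) = 10.4; w₂ = 2.7 − 0.1·10.4 = 1.66
h(1.66) = 11.0556

11.0556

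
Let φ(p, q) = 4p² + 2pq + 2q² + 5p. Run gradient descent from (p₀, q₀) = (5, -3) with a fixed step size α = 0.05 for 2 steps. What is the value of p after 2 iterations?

∇φ = (8p + 2q + 5, 2p + 4q)
Step 1: at (5, -3), ∇φ = (39, -2) → (5, -3) − 0.05·(39, -2) = (3.05, -2.9)
Step 2: at (3.05, -2.9), ∇φ = (23.6, -5.5) → (3.05, -2.9) − 0.05·(23.6, -5.5) = (1.87, -2.625)
p = 1.87

1.87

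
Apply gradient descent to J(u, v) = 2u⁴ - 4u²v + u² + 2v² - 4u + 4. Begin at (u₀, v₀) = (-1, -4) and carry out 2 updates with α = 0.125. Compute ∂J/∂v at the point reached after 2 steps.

-48564.3447265625

∇J = (8u³ - 8uv + 2u - 4, -4u² + 4v)
Step 1: at (-1, -4), ∇J = (-46, -20) → (-1, -4) − 0.125·(-46, -20) = (4.75, -1.5)
Step 2: at (4.75, -1.5), ∇J = (919.875, -96.25) → (4.75, -1.5) − 0.125·(919.875, -96.25) = (-110.234375, 10.53125)
∂J/∂v at (-110.234375, 10.53125) = -48564.3447265625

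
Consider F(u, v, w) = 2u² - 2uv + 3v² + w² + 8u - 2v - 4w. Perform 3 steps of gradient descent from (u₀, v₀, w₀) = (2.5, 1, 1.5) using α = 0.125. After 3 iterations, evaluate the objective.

∇F = (4u - 2v + 8, -2u + 6v - 2, 2w - 4)
(u₁, v₁, w₁) = (2.5, 1, 1.5) − 0.125·(16, -1, -1) = (0.5, 1.125, 1.625)
(u₂, v₂, w₂) = (0.5, 1.125, 1.625) − 0.125·(7.75, 3.75, -0.75) = (-0.46875, 0.65625, 1.71875)
(u₃, v₃, w₃) = (-0.46875, 0.65625, 1.71875) − 0.125·(4.8125, 2.875, -0.5625) = (-1.0703125, 0.296875, 1.7890625)
F(-1.0703125, 0.296875, 1.7890625) = -9.92071533203125

-9.92071533203125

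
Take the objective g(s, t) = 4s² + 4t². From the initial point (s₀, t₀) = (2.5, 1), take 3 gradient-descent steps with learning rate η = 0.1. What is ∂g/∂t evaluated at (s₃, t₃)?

∇g = (8s, 8t)
(s₁, t₁) = (2.5, 1) − 0.1·(20, 8) = (0.5, 0.2)
(s₂, t₂) = (0.5, 0.2) − 0.1·(4, 1.6) = (0.1, 0.04)
(s₃, t₃) = (0.1, 0.04) − 0.1·(0.8, 0.32) = (0.02, 0.008)
∂g/∂t at (0.02, 0.008) = 0.064

0.064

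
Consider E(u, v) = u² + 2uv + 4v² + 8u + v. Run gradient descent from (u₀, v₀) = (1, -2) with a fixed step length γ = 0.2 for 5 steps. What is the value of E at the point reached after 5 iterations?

∇E = (2u + 2v + 8, 2u + 8v + 1)
(u₁, v₁) = (1, -2) − 0.2·(6, -13) = (-0.2, 0.6)
(u₂, v₂) = (-0.2, 0.6) − 0.2·(8.8, 5.4) = (-1.96, -0.48)
(u₃, v₃) = (-1.96, -0.48) − 0.2·(3.12, -6.76) = (-2.584, 0.872)
(u₄, v₄) = (-2.584, 0.872) − 0.2·(4.576, 2.808) = (-3.4992, 0.3104)
(u₅, v₅) = (-3.4992, 0.3104) − 0.2·(1.6224, -3.5152) = (-3.82368, 1.01344)
E(-3.82368, 1.01344) = -18.5973692416

-18.5973692416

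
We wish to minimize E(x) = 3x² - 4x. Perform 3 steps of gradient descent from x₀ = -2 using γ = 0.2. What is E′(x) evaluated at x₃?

E′(x) = 6x - 4
x₁ = -2 − 0.2·(-16) = 1.2
x₂ = 1.2 − 0.2·3.2 = 0.56
x₃ = 0.56 − 0.2·(-0.64) = 0.688
E′(x) at (0.688) = 0.128

0.128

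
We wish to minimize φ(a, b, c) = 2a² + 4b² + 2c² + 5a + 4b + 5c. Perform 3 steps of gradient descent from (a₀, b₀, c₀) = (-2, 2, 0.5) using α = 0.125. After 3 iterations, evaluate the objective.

∇φ = (4a + 5, 8b + 4, 4c + 5)
Step 1: at (-2, 2, 0.5), ∇φ = (-3, 20, 7) → (-2, 2, 0.5) − 0.125·(-3, 20, 7) = (-1.625, -0.5, -0.375)
Step 2: at (-1.625, -0.5, -0.375), ∇φ = (-1.5, 0, 3.5) → (-1.625, -0.5, -0.375) − 0.125·(-1.5, 0, 3.5) = (-1.4375, -0.5, -0.8125)
Step 3: at (-1.4375, -0.5, -0.8125), ∇φ = (-0.75, 0, 1.75) → (-1.4375, -0.5, -0.8125) − 0.125·(-0.75, 0, 1.75) = (-1.34375, -0.5, -1.03125)
φ(-1.34375, -0.5, -1.03125) = -7.13671875

-7.13671875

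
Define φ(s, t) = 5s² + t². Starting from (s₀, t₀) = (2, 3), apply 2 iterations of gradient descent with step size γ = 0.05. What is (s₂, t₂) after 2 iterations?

∇φ = (10s, 2t)
(s₁, t₁) = (2, 3) − 0.05·(20, 6) = (1, 2.7)
(s₂, t₂) = (1, 2.7) − 0.05·(10, 5.4) = (0.5, 2.43)

(0.5, 2.43)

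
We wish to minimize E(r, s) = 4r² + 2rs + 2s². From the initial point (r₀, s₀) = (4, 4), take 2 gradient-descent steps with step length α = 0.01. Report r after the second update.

∇E = (8r + 2s, 2r + 4s)
Step 1: at (4, 4), ∇E = (40, 24) → (4, 4) − 0.01·(40, 24) = (3.6, 3.76)
Step 2: at (3.6, 3.76), ∇E = (36.32, 22.24) → (3.6, 3.76) − 0.01·(36.32, 22.24) = (3.2368, 3.5376)
r = 3.2368

3.2368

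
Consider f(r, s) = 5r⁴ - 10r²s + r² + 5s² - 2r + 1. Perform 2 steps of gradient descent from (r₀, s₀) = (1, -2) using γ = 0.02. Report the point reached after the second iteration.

∇f = (20r³ - 20rs + 2r - 2, -10r² + 10s)
(r₁, s₁) = (1, -2) − 0.02·(60, -30) = (-0.2, -1.4)
(r₂, s₂) = (-0.2, -1.4) − 0.02·(-8.16, -14.4) = (-0.0368, -1.112)

(-0.0368, -1.112)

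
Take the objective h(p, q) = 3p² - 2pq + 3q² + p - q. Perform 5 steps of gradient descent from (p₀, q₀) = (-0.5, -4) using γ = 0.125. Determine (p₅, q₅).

∇h = (6p - 2q + 1, -2p + 6q - 1)
(p₁, q₁) = (-0.5, -4) − 0.125·(6, -24) = (-1.25, -1)
(p₂, q₂) = (-1.25, -1) − 0.125·(-4.5, -4.5) = (-0.6875, -0.4375)
(p₃, q₃) = (-0.6875, -0.4375) − 0.125·(-2.25, -2.25) = (-0.40625, -0.15625)
(p₄, q₄) = (-0.40625, -0.15625) − 0.125·(-1.125, -1.125) = (-0.265625, -0.015625)
(p₅, q₅) = (-0.265625, -0.015625) − 0.125·(-0.5625, -0.5625) = (-0.1953125, 0.0546875)

(-0.1953125, 0.0546875)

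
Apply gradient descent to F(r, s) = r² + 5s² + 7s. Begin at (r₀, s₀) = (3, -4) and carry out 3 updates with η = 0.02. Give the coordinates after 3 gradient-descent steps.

(2.654208, -2.3896)

∇F = (2r, 10s + 7)
Step 1: at (3, -4), ∇F = (6, -33) → (3, -4) − 0.02·(6, -33) = (2.88, -3.34)
Step 2: at (2.88, -3.34), ∇F = (5.76, -26.4) → (2.88, -3.34) − 0.02·(5.76, -26.4) = (2.7648, -2.812)
Step 3: at (2.7648, -2.812), ∇F = (5.5296, -21.12) → (2.7648, -2.812) − 0.02·(5.5296, -21.12) = (2.654208, -2.3896)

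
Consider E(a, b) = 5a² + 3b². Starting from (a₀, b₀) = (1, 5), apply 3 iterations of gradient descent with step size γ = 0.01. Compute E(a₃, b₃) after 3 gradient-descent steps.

54.3974385792

∇E = (10a, 6b)
(a₁, b₁) = (1, 5) − 0.01·(10, 30) = (0.9, 4.7)
(a₂, b₂) = (0.9, 4.7) − 0.01·(9, 28.2) = (0.81, 4.418)
(a₃, b₃) = (0.81, 4.418) − 0.01·(8.1, 26.508) = (0.729, 4.15292)
E(0.729, 4.15292) = 54.3974385792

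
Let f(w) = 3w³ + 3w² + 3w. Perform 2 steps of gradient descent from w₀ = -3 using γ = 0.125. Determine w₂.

f′(w) = 9w² + 6w + 3
w₁ = -3 − 0.125·66 = -11.25
w₂ = -11.25 − 0.125·1074.5625 = -145.5703125

-145.5703125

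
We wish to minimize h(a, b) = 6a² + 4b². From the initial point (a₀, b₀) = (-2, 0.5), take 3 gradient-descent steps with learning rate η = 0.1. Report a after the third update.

0.016

∇h = (12a, 8b)
Step 1: at (-2, 0.5), ∇h = (-24, 4) → (-2, 0.5) − 0.1·(-24, 4) = (0.4, 0.1)
Step 2: at (0.4, 0.1), ∇h = (4.8, 0.8) → (0.4, 0.1) − 0.1·(4.8, 0.8) = (-0.08, 0.02)
Step 3: at (-0.08, 0.02), ∇h = (-0.96, 0.16) → (-0.08, 0.02) − 0.1·(-0.96, 0.16) = (0.016, 0.004)
a = 0.016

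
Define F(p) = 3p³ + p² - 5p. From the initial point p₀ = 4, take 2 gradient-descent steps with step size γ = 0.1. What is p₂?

-111.101

F′(p) = 9p² + 2p - 5
p₁ = 4 − 0.1·147 = -10.7
p₂ = -10.7 − 0.1·1004.01 = -111.101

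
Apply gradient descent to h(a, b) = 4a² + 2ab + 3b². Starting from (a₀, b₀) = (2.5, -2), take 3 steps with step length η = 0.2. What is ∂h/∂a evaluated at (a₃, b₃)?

-5.136

∇h = (8a + 2b, 2a + 6b)
(a₁, b₁) = (2.5, -2) − 0.2·(16, -7) = (-0.7, -0.6)
(a₂, b₂) = (-0.7, -0.6) − 0.2·(-6.8, -5) = (0.66, 0.4)
(a₃, b₃) = (0.66, 0.4) − 0.2·(6.08, 3.72) = (-0.556, -0.344)
∂h/∂a at (-0.556, -0.344) = -5.136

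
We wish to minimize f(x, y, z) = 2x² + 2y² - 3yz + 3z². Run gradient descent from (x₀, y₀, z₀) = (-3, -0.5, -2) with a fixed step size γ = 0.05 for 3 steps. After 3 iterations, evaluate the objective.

∇f = (4x, 4y - 3z, -3y + 6z)
Step 1: at (-3, -0.5, -2), ∇f = (-12, 4, -10.5) → (-3, -0.5, -2) − 0.05·(-12, 4, -10.5) = (-2.4, -0.7, -1.475)
Step 2: at (-2.4, -0.7, -1.475), ∇f = (-9.6, 1.625, -6.75) → (-2.4, -0.7, -1.475) − 0.05·(-9.6, 1.625, -6.75) = (-1.92, -0.78125, -1.1375)
Step 3: at (-1.92, -0.78125, -1.1375), ∇f = (-7.68, 0.2875, -4.48125) → (-1.92, -0.78125, -1.1375) − 0.05·(-7.68, 0.2875, -4.48125) = (-1.536, -0.795625, -0.9134375)
f(-1.536, -0.795625, -0.9134375) = 6.30747334765625

6.30747334765625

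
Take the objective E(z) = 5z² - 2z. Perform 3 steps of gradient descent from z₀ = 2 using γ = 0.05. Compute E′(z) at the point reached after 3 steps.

2.25

E′(z) = 10z - 2
z₁ = 2 − 0.05·18 = 1.1
z₂ = 1.1 − 0.05·9 = 0.65
z₃ = 0.65 − 0.05·4.5 = 0.425
E′(z) at (0.425) = 2.25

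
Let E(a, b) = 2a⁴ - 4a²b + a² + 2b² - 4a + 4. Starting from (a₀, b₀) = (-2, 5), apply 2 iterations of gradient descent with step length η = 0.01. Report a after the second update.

∇E = (8a³ - 8ab + 2a - 4, -4a² + 4b)
Step 1: at (-2, 5), ∇E = (8, 4) → (-2, 5) − 0.01·(8, 4) = (-2.08, 4.96)
Step 2: at (-2.08, 4.96), ∇E = (2.383104, 2.5344) → (-2.08, 4.96) − 0.01·(2.383104, 2.5344) = (-2.10383104, 4.934656)
a = -2.10383104

-2.10383104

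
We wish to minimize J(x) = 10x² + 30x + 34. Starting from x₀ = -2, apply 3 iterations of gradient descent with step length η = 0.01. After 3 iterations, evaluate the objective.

J′(x) = 20x + 30
x₁ = -2 − 0.01·(-10) = -1.9
x₂ = -1.9 − 0.01·(-8) = -1.82
x₃ = -1.82 − 0.01·(-6.4) = -1.756
J(-1.756) = 12.15536

12.15536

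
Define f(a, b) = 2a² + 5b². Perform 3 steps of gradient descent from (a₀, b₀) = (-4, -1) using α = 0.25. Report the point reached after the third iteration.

∇f = (4a, 10b)
Step 1: at (-4, -1), ∇f = (-16, -10) → (-4, -1) − 0.25·(-16, -10) = (0, 1.5)
Step 2: at (0, 1.5), ∇f = (0, 15) → (0, 1.5) − 0.25·(0, 15) = (0, -2.25)
Step 3: at (0, -2.25), ∇f = (0, -22.5) → (0, -2.25) − 0.25·(0, -22.5) = (0, 3.375)

(0, 3.375)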